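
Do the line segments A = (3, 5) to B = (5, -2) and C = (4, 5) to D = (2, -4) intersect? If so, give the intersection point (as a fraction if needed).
Yes; intersection at (57/16, 97/32) (t = 9/32 on AB, s = 7/32 on CD)

Parametrize AB as A + t(B − A) = (3 + 2 t, 5 + -7 t) and CD as C + s(D − C) = (4 + -2 s, 5 + -9 s). Solve the linear system for (t, s). Determinant = 32 ≠ 0, so a unique intersection of the containing lines exists. Solution: t = 9/32, s = 7/32 — both in [0, 1], so the segments cross. Intersection point: (57/16, 97/32).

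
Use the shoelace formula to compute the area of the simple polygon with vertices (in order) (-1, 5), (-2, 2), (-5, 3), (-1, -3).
Area = 11

Shoelace formula: Area = (1/2) |Σ_i (x_i · y_{i+1} − x_{i+1} · y_i)| (indices mod n). Compute each cross term:
  (-1)(2) − (-2)(5) = 8
  (-2)(3) − (-5)(2) = 4
  (-5)(-3) − (-1)(3) = 18
  (-1)(5) − (-1)(-3) = -8
Sum = 22, so (signed) Area = 22/2 = 11, |Area| = 11.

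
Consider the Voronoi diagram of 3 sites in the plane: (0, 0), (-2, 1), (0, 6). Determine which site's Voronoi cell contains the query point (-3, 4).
Nearest site = (-2, 1)

The Voronoi cell of site s contains exactly those query points closer to s than to any other site. Compute squared distances from q = (-3, 4) to each site:
  (-2 − -3)² + (1 − 4)² = 10
  (0 − -3)² + (6 − 4)² = 13
  (0 − -3)² + (0 − 4)² = 25
Minimum is attained by (-2, 1), so q lies in its Voronoi cell.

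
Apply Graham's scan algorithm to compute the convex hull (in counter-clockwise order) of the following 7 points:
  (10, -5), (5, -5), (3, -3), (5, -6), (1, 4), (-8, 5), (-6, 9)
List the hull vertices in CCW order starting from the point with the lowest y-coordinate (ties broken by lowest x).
Hull (CCW) = [(5, -6), (10, -5), (1, 4), (-6, 9), (-8, 5)]

Graham scan procedure:
  1. Find the pivot p₀ = point with lowest y (tie → lowest x): (5, -6).
  2. Sort the remaining points by polar angle around p₀.
  3. Walk through sorted points, maintaining a stack; pop the top while the last three entries make a non-left turn (cross product ≤ 0).
  4. Final stack is the convex hull in CCW order: (5, -6), (10, -5), (1, 4), (-6, 9), (-8, 5).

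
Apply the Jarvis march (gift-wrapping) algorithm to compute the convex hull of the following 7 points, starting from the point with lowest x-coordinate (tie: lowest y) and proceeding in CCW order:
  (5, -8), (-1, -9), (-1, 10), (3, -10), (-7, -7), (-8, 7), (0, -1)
Hull (CCW) = [(-8, 7), (-7, -7), (-1, -9), (3, -10), (5, -8), (-1, 10)]

Jarvis march: at each step, from the current hull vertex p, select the next vertex q as the point such that every other point lies strictly to the left of (or on) the directed line p → q. (Equivalently: for every other point r, the cross product (q − p) × (r − p) ≥ 0.)
Starting point (lowest x, tie lowest y): (-8, 7). Wrap until returning to start. Resulting hull: (-8, 7), (-7, -7), (-1, -9), (3, -10), (5, -8), (-1, 10).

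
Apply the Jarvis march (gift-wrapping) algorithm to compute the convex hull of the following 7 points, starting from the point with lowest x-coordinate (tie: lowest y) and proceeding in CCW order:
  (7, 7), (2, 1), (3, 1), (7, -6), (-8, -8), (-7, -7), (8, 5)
Hull (CCW) = [(-8, -8), (7, -6), (8, 5), (7, 7)]

Jarvis march: at each step, from the current hull vertex p, select the next vertex q as the point such that every other point lies strictly to the left of (or on) the directed line p → q. (Equivalently: for every other point r, the cross product (q − p) × (r − p) ≥ 0.)
Starting point (lowest x, tie lowest y): (-8, -8). Wrap until returning to start. Resulting hull: (-8, -8), (7, -6), (8, 5), (7, 7).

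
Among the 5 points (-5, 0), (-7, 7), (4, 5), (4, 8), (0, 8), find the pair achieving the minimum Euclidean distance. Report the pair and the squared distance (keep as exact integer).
Pair = ((4, 5), (4, 8)); squared distance = 9

Compute all C(5, 2) = 10 pairwise squared distances (x_i − x_j)² + (y_i − y_j)². The minimum is 9, attained by the pair ((4, 5), (4, 8)).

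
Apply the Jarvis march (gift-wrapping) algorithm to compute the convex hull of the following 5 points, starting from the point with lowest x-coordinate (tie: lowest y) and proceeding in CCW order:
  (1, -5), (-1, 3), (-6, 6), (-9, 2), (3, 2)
Hull (CCW) = [(-9, 2), (1, -5), (3, 2), (-6, 6)]

Jarvis march: at each step, from the current hull vertex p, select the next vertex q as the point such that every other point lies strictly to the left of (or on) the directed line p → q. (Equivalently: for every other point r, the cross product (q − p) × (r − p) ≥ 0.)
Starting point (lowest x, tie lowest y): (-9, 2). Wrap until returning to start. Resulting hull: (-9, 2), (1, -5), (3, 2), (-6, 6).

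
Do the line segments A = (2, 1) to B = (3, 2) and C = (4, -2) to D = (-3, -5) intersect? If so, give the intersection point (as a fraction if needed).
No (intersection of containing lines falls outside at least one segment)

Parametrize and solve: t = -27/4, s = 5/4. At least one of these is outside [0, 1], so the segments do not intersect.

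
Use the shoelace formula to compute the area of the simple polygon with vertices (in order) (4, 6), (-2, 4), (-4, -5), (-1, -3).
Area = 67/2

Shoelace formula: Area = (1/2) |Σ_i (x_i · y_{i+1} − x_{i+1} · y_i)| (indices mod n). Compute each cross term:
  (4)(4) − (-2)(6) = 28
  (-2)(-5) − (-4)(4) = 26
  (-4)(-3) − (-1)(-5) = 7
  (-1)(6) − (4)(-3) = 6
Sum = 67, so (signed) Area = 67/2 = 67/2, |Area| = 67/2.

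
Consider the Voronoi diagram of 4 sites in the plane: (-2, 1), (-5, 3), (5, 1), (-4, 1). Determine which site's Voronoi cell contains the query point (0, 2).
Nearest site = (-2, 1)

The Voronoi cell of site s contains exactly those query points closer to s than to any other site. Compute squared distances from q = (0, 2) to each site:
  (-2 − 0)² + (1 − 2)² = 5
  (-4 − 0)² + (1 − 2)² = 17
  (-5 − 0)² + (3 − 2)² = 26
  (5 − 0)² + (1 − 2)² = 26
Minimum is attained by (-2, 1), so q lies in its Voronoi cell.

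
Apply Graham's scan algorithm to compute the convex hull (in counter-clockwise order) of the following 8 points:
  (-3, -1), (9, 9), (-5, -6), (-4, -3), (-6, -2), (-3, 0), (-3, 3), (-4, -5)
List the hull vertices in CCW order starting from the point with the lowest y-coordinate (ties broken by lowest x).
Hull (CCW) = [(-5, -6), (-4, -5), (9, 9), (-3, 3), (-6, -2)]

Graham scan procedure:
  1. Find the pivot p₀ = point with lowest y (tie → lowest x): (-5, -6).
  2. Sort the remaining points by polar angle around p₀.
  3. Walk through sorted points, maintaining a stack; pop the top while the last three entries make a non-left turn (cross product ≤ 0).
  4. Final stack is the convex hull in CCW order: (-5, -6), (-4, -5), (9, 9), (-3, 3), (-6, -2).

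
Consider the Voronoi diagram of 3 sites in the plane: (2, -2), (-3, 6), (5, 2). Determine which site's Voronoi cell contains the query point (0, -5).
Nearest site = (2, -2)

The Voronoi cell of site s contains exactly those query points closer to s than to any other site. Compute squared distances from q = (0, -5) to each site:
  (2 − 0)² + (-2 − -5)² = 13
  (5 − 0)² + (2 − -5)² = 74
  (-3 − 0)² + (6 − -5)² = 130
Minimum is attained by (2, -2), so q lies in its Voronoi cell.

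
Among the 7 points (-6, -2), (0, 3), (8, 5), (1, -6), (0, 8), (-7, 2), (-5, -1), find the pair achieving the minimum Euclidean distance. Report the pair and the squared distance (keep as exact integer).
Pair = ((-6, -2), (-5, -1)); squared distance = 2

Compute all C(7, 2) = 21 pairwise squared distances (x_i − x_j)² + (y_i − y_j)². The minimum is 2, attained by the pair ((-6, -2), (-5, -1)).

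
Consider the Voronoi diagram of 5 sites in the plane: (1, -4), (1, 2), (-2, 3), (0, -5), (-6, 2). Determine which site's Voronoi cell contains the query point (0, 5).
Nearest site = (-2, 3)

The Voronoi cell of site s contains exactly those query points closer to s than to any other site. Compute squared distances from q = (0, 5) to each site:
  (-2 − 0)² + (3 − 5)² = 8
  (1 − 0)² + (2 − 5)² = 10
  (-6 − 0)² + (2 − 5)² = 45
  (1 − 0)² + (-4 − 5)² = 82
  (0 − 0)² + (-5 − 5)² = 100
Minimum is attained by (-2, 3), so q lies in its Voronoi cell.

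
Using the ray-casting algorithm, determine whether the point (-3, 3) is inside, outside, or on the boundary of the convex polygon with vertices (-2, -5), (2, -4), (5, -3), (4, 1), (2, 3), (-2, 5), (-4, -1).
The point (-3, 3) lies strictly outside the polygon

Cast a horizontal ray to the right from the query point and count how many polygon edges it crosses (each edge strictly once or zero times, handled with the usual half-open convention). 
Parity of crossings → even ⇒ outside.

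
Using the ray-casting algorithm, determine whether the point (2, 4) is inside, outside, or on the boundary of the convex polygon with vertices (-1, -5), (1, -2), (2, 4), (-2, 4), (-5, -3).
The point (2, 4) lies on the polygon boundary

Boundary check: the query satisfies the collinearity and bounding-box conditions for some polygon edge, so it lies exactly on the boundary.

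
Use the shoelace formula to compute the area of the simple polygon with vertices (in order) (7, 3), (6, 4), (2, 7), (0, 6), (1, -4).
Area = 81/2

Shoelace formula: Area = (1/2) |Σ_i (x_i · y_{i+1} − x_{i+1} · y_i)| (indices mod n). Compute each cross term:
  (7)(4) − (6)(3) = 10
  (6)(7) − (2)(4) = 34
  (2)(6) − (0)(7) = 12
  (0)(-4) − (1)(6) = -6
  (1)(3) − (7)(-4) = 31
Sum = 81, so (signed) Area = 81/2 = 81/2, |Area| = 81/2.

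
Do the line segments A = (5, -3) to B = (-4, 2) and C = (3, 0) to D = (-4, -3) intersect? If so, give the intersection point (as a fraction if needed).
Yes; intersection at (67/62, -51/62) (t = 27/62 on AB, s = 17/62 on CD)

Parametrize AB as A + t(B − A) = (5 + -9 t, -3 + 5 t) and CD as C + s(D − C) = (3 + -7 s, 0 + -3 s). Solve the linear system for (t, s). Determinant = -62 ≠ 0, so a unique intersection of the containing lines exists. Solution: t = 27/62, s = 17/62 — both in [0, 1], so the segments cross. Intersection point: (67/62, -51/62).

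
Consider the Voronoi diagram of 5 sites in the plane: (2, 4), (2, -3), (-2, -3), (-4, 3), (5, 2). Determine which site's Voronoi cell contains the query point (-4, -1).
Nearest site = (-2, -3)

The Voronoi cell of site s contains exactly those query points closer to s than to any other site. Compute squared distances from q = (-4, -1) to each site:
  (-2 − -4)² + (-3 − -1)² = 8
  (-4 − -4)² + (3 − -1)² = 16
  (2 − -4)² + (-3 − -1)² = 40
  (2 − -4)² + (4 − -1)² = 61
  (5 − -4)² + (2 − -1)² = 90
Minimum is attained by (-2, -3), so q lies in its Voronoi cell.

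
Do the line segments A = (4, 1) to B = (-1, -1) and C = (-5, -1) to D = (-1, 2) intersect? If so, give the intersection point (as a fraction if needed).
No (intersection of containing lines falls outside at least one segment)

Parametrize and solve: t = 19/7, s = -8/7. At least one of these is outside [0, 1], so the segments do not intersect.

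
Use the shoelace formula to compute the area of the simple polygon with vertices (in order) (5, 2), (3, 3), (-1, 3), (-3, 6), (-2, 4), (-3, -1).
Area = 37/2

Shoelace formula: Area = (1/2) |Σ_i (x_i · y_{i+1} − x_{i+1} · y_i)| (indices mod n). Compute each cross term:
  (5)(3) − (3)(2) = 9
  (3)(3) − (-1)(3) = 12
  (-1)(6) − (-3)(3) = 3
  (-3)(4) − (-2)(6) = 0
  (-2)(-1) − (-3)(4) = 14
  (-3)(2) − (5)(-1) = -1
Sum = 37, so (signed) Area = 37/2 = 37/2, |Area| = 37/2.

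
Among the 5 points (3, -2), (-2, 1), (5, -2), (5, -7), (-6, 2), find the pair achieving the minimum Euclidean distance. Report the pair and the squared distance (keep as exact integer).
Pair = ((3, -2), (5, -2)); squared distance = 4

Compute all C(5, 2) = 10 pairwise squared distances (x_i − x_j)² + (y_i − y_j)². The minimum is 4, attained by the pair ((3, -2), (5, -2)).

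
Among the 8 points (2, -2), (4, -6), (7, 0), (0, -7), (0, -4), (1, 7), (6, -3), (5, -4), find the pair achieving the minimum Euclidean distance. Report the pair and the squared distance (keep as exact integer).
Pair = ((6, -3), (5, -4)); squared distance = 2

Compute all C(8, 2) = 28 pairwise squared distances (x_i − x_j)² + (y_i − y_j)². The minimum is 2, attained by the pair ((6, -3), (5, -4)).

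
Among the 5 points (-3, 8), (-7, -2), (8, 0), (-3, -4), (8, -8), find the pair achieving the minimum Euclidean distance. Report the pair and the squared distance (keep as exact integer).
Pair = ((-7, -2), (-3, -4)); squared distance = 20

Compute all C(5, 2) = 10 pairwise squared distances (x_i − x_j)² + (y_i − y_j)². The minimum is 20, attained by the pair ((-7, -2), (-3, -4)).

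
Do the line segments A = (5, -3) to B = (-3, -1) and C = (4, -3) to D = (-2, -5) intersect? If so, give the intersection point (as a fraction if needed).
No (intersection of containing lines falls outside at least one segment)

Parametrize and solve: t = 1/14, s = -1/14. At least one of these is outside [0, 1], so the segments do not intersect.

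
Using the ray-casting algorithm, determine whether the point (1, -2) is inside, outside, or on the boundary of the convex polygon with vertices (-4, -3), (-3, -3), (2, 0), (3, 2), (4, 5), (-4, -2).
The point (1, -2) lies strictly outside the polygon

Cast a horizontal ray to the right from the query point and count how many polygon edges it crosses (each edge strictly once or zero times, handled with the usual half-open convention). 
Parity of crossings → even ⇒ outside.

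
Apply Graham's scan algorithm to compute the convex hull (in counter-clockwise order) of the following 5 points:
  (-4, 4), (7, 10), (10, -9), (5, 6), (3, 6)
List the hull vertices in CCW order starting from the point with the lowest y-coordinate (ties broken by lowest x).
Hull (CCW) = [(10, -9), (7, 10), (-4, 4)]

Graham scan procedure:
  1. Find the pivot p₀ = point with lowest y (tie → lowest x): (10, -9).
  2. Sort the remaining points by polar angle around p₀.
  3. Walk through sorted points, maintaining a stack; pop the top while the last three entries make a non-left turn (cross product ≤ 0).
  4. Final stack is the convex hull in CCW order: (10, -9), (7, 10), (-4, 4).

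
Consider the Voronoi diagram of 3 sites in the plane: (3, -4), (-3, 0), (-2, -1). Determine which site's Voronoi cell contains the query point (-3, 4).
Nearest site = (-3, 0)

The Voronoi cell of site s contains exactly those query points closer to s than to any other site. Compute squared distances from q = (-3, 4) to each site:
  (-3 − -3)² + (0 − 4)² = 16
  (-2 − -3)² + (-1 − 4)² = 26
  (3 − -3)² + (-4 − 4)² = 100
Minimum is attained by (-3, 0), so q lies in its Voronoi cell.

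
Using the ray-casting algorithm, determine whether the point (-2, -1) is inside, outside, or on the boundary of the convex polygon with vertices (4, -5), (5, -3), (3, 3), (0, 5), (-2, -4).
The point (-2, -1) lies strictly outside the polygon

Cast a horizontal ray to the right from the query point and count how many polygon edges it crosses (each edge strictly once or zero times, handled with the usual half-open convention). 
Parity of crossings → even ⇒ outside.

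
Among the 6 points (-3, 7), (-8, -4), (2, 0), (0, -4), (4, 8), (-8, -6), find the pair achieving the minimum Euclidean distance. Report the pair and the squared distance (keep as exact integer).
Pair = ((-8, -4), (-8, -6)); squared distance = 4

Compute all C(6, 2) = 15 pairwise squared distances (x_i − x_j)² + (y_i − y_j)². The minimum is 4, attained by the pair ((-8, -4), (-8, -6)).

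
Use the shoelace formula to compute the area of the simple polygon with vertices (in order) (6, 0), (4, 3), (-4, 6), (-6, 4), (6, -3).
Area = 43

Shoelace formula: Area = (1/2) |Σ_i (x_i · y_{i+1} − x_{i+1} · y_i)| (indices mod n). Compute each cross term:
  (6)(3) − (4)(0) = 18
  (4)(6) − (-4)(3) = 36
  (-4)(4) − (-6)(6) = 20
  (-6)(-3) − (6)(4) = -6
  (6)(0) − (6)(-3) = 18
Sum = 86, so (signed) Area = 86/2 = 43, |Area| = 43.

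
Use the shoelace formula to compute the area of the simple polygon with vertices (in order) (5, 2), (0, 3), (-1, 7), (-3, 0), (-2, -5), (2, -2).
Area = 41

Shoelace formula: Area = (1/2) |Σ_i (x_i · y_{i+1} − x_{i+1} · y_i)| (indices mod n). Compute each cross term:
  (5)(3) − (0)(2) = 15
  (0)(7) − (-1)(3) = 3
  (-1)(0) − (-3)(7) = 21
  (-3)(-5) − (-2)(0) = 15
  (-2)(-2) − (2)(-5) = 14
  (2)(2) − (5)(-2) = 14
Sum = 82, so (signed) Area = 82/2 = 41, |Area| = 41.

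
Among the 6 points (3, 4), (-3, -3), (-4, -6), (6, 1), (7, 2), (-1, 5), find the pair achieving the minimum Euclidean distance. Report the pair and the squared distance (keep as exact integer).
Pair = ((6, 1), (7, 2)); squared distance = 2

Compute all C(6, 2) = 15 pairwise squared distances (x_i − x_j)² + (y_i − y_j)². The minimum is 2, attained by the pair ((6, 1), (7, 2)).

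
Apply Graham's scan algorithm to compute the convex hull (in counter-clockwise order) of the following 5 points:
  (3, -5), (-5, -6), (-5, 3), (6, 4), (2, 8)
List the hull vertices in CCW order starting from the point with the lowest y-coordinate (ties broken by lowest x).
Hull (CCW) = [(-5, -6), (3, -5), (6, 4), (2, 8), (-5, 3)]

Graham scan procedure:
  1. Find the pivot p₀ = point with lowest y (tie → lowest x): (-5, -6).
  2. Sort the remaining points by polar angle around p₀.
  3. Walk through sorted points, maintaining a stack; pop the top while the last three entries make a non-left turn (cross product ≤ 0).
  4. Final stack is the convex hull in CCW order: (-5, -6), (3, -5), (6, 4), (2, 8), (-5, 3).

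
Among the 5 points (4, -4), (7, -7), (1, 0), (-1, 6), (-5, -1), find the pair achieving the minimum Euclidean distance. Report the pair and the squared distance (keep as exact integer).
Pair = ((4, -4), (7, -7)); squared distance = 18

Compute all C(5, 2) = 10 pairwise squared distances (x_i − x_j)² + (y_i − y_j)². The minimum is 18, attained by the pair ((4, -4), (7, -7)).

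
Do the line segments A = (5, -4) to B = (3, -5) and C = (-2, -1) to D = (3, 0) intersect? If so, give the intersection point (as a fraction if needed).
No (intersection of containing lines falls outside at least one segment)

Parametrize and solve: t = -22/3, s = 13/3. At least one of these is outside [0, 1], so the segments do not intersect.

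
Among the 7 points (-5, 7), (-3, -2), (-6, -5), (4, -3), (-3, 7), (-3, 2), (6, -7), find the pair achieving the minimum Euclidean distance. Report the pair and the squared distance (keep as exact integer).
Pair = ((-5, 7), (-3, 7)); squared distance = 4

Compute all C(7, 2) = 21 pairwise squared distances (x_i − x_j)² + (y_i − y_j)². The minimum is 4, attained by the pair ((-5, 7), (-3, 7)).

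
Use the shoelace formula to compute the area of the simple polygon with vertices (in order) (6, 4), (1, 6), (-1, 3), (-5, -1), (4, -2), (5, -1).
Area = 103/2

Shoelace formula: Area = (1/2) |Σ_i (x_i · y_{i+1} − x_{i+1} · y_i)| (indices mod n). Compute each cross term:
  (6)(6) − (1)(4) = 32
  (1)(3) − (-1)(6) = 9
  (-1)(-1) − (-5)(3) = 16
  (-5)(-2) − (4)(-1) = 14
  (4)(-1) − (5)(-2) = 6
  (5)(4) − (6)(-1) = 26
Sum = 103, so (signed) Area = 103/2 = 103/2, |Area| = 103/2.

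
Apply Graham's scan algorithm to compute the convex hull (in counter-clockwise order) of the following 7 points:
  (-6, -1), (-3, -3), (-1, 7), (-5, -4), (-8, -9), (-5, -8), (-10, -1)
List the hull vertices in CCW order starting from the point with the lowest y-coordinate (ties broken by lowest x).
Hull (CCW) = [(-8, -9), (-5, -8), (-3, -3), (-1, 7), (-10, -1)]

Graham scan procedure:
  1. Find the pivot p₀ = point with lowest y (tie → lowest x): (-8, -9).
  2. Sort the remaining points by polar angle around p₀.
  3. Walk through sorted points, maintaining a stack; pop the top while the last three entries make a non-left turn (cross product ≤ 0).
  4. Final stack is the convex hull in CCW order: (-8, -9), (-5, -8), (-3, -3), (-1, 7), (-10, -1).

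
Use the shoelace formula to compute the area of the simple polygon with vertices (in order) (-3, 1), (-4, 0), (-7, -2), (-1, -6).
Area = 33/2

Shoelace formula: Area = (1/2) |Σ_i (x_i · y_{i+1} − x_{i+1} · y_i)| (indices mod n). Compute each cross term:
  (-3)(0) − (-4)(1) = 4
  (-4)(-2) − (-7)(0) = 8
  (-7)(-6) − (-1)(-2) = 40
  (-1)(1) − (-3)(-6) = -19
Sum = 33, so (signed) Area = 33/2 = 33/2, |Area| = 33/2.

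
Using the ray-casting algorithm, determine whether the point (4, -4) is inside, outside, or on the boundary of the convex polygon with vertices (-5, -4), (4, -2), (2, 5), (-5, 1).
The point (4, -4) lies strictly outside the polygon

Cast a horizontal ray to the right from the query point and count how many polygon edges it crosses (each edge strictly once or zero times, handled with the usual half-open convention). 
Parity of crossings → even ⇒ outside.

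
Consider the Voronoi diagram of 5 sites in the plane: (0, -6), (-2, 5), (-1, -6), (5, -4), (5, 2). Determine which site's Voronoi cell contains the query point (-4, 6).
Nearest site = (-2, 5)

The Voronoi cell of site s contains exactly those query points closer to s than to any other site. Compute squared distances from q = (-4, 6) to each site:
  (-2 − -4)² + (5 − 6)² = 5
  (5 − -4)² + (2 − 6)² = 97
  (-1 − -4)² + (-6 − 6)² = 153
  (0 − -4)² + (-6 − 6)² = 160
  (5 − -4)² + (-4 − 6)² = 181
Minimum is attained by (-2, 5), so q lies in its Voronoi cell.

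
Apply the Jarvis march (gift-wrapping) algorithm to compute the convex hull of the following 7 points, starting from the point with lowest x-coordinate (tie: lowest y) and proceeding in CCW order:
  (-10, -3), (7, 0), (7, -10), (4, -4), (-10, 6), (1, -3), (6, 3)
Hull (CCW) = [(-10, -3), (7, -10), (7, 0), (6, 3), (-10, 6)]

Jarvis march: at each step, from the current hull vertex p, select the next vertex q as the point such that every other point lies strictly to the left of (or on) the directed line p → q. (Equivalently: for every other point r, the cross product (q − p) × (r − p) ≥ 0.)
Starting point (lowest x, tie lowest y): (-10, -3). Wrap until returning to start. Resulting hull: (-10, -3), (7, -10), (7, 0), (6, 3), (-10, 6).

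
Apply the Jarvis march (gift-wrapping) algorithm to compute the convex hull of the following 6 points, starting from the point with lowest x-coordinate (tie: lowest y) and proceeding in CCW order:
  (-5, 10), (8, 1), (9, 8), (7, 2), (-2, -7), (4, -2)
Hull (CCW) = [(-5, 10), (-2, -7), (8, 1), (9, 8)]

Jarvis march: at each step, from the current hull vertex p, select the next vertex q as the point such that every other point lies strictly to the left of (or on) the directed line p → q. (Equivalently: for every other point r, the cross product (q − p) × (r − p) ≥ 0.)
Starting point (lowest x, tie lowest y): (-5, 10). Wrap until returning to start. Resulting hull: (-5, 10), (-2, -7), (8, 1), (9, 8).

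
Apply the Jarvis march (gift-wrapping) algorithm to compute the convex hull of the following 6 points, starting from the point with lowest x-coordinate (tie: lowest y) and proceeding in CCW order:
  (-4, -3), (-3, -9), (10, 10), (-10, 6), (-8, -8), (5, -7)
Hull (CCW) = [(-10, 6), (-8, -8), (-3, -9), (5, -7), (10, 10)]

Jarvis march: at each step, from the current hull vertex p, select the next vertex q as the point such that every other point lies strictly to the left of (or on) the directed line p → q. (Equivalently: for every other point r, the cross product (q − p) × (r − p) ≥ 0.)
Starting point (lowest x, tie lowest y): (-10, 6). Wrap until returning to start. Resulting hull: (-10, 6), (-8, -8), (-3, -9), (5, -7), (10, 10).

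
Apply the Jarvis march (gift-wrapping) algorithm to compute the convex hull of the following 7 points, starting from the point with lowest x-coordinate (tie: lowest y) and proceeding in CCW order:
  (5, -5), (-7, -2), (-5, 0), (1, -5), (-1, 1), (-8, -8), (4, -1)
Hull (CCW) = [(-8, -8), (5, -5), (4, -1), (-1, 1), (-5, 0), (-7, -2)]

Jarvis march: at each step, from the current hull vertex p, select the next vertex q as the point such that every other point lies strictly to the left of (or on) the directed line p → q. (Equivalently: for every other point r, the cross product (q − p) × (r − p) ≥ 0.)
Starting point (lowest x, tie lowest y): (-8, -8). Wrap until returning to start. Resulting hull: (-8, -8), (5, -5), (4, -1), (-1, 1), (-5, 0), (-7, -2).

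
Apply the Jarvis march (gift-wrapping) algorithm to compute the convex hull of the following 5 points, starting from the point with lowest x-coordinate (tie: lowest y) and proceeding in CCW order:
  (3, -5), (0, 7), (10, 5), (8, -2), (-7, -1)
Hull (CCW) = [(-7, -1), (3, -5), (8, -2), (10, 5), (0, 7)]

Jarvis march: at each step, from the current hull vertex p, select the next vertex q as the point such that every other point lies strictly to the left of (or on) the directed line p → q. (Equivalently: for every other point r, the cross product (q − p) × (r − p) ≥ 0.)
Starting point (lowest x, tie lowest y): (-7, -1). Wrap until returning to start. Resulting hull: (-7, -1), (3, -5), (8, -2), (10, 5), (0, 7).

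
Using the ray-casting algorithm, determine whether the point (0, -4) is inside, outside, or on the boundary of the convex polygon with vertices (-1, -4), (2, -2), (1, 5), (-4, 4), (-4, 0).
The point (0, -4) lies strictly outside the polygon

Cast a horizontal ray to the right from the query point and count how many polygon edges it crosses (each edge strictly once or zero times, handled with the usual half-open convention). 
Parity of crossings → even ⇒ outside.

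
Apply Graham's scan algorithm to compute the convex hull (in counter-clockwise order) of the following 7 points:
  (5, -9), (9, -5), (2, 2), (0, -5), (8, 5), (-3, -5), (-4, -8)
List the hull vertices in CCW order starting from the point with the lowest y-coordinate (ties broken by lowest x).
Hull (CCW) = [(5, -9), (9, -5), (8, 5), (2, 2), (-3, -5), (-4, -8)]

Graham scan procedure:
  1. Find the pivot p₀ = point with lowest y (tie → lowest x): (5, -9).
  2. Sort the remaining points by polar angle around p₀.
  3. Walk through sorted points, maintaining a stack; pop the top while the last three entries make a non-left turn (cross product ≤ 0).
  4. Final stack is the convex hull in CCW order: (5, -9), (9, -5), (8, 5), (2, 2), (-3, -5), (-4, -8).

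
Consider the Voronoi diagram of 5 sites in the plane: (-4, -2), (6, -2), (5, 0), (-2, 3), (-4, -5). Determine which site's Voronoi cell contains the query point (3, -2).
Nearest site = (5, 0)

The Voronoi cell of site s contains exactly those query points closer to s than to any other site. Compute squared distances from q = (3, -2) to each site:
  (5 − 3)² + (0 − -2)² = 8
  (6 − 3)² + (-2 − -2)² = 9
  (-4 − 3)² + (-2 − -2)² = 49
  (-2 − 3)² + (3 − -2)² = 50
  (-4 − 3)² + (-5 − -2)² = 58
Minimum is attained by (5, 0), so q lies in its Voronoi cell.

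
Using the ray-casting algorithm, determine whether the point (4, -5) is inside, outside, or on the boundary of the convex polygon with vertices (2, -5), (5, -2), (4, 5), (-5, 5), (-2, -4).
The point (4, -5) lies strictly outside the polygon

Cast a horizontal ray to the right from the query point and count how many polygon edges it crosses (each edge strictly once or zero times, handled with the usual half-open convention). 
Parity of crossings → even ⇒ outside.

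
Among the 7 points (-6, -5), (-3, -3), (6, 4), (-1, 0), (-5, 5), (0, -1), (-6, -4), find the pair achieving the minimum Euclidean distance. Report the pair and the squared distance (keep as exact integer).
Pair = ((-6, -5), (-6, -4)); squared distance = 1

Compute all C(7, 2) = 21 pairwise squared distances (x_i − x_j)² + (y_i − y_j)². The minimum is 1, attained by the pair ((-6, -5), (-6, -4)).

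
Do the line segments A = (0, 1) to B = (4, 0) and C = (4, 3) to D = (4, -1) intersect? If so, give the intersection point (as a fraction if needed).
Yes; intersection at (4, 0) (t = 1 on AB, s = 3/4 on CD)

Parametrize AB as A + t(B − A) = (0 + 4 t, 1 + -1 t) and CD as C + s(D − C) = (4 + 0 s, 3 + -4 s). Solve the linear system for (t, s). Determinant = 16 ≠ 0, so a unique intersection of the containing lines exists. Solution: t = 1, s = 3/4 — both in [0, 1], so the segments cross. Intersection point: (4, 0).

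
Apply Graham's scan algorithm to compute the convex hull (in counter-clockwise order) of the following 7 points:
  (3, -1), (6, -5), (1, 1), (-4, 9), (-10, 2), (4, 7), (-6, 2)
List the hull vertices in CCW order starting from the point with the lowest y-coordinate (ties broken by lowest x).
Hull (CCW) = [(6, -5), (4, 7), (-4, 9), (-10, 2)]

Graham scan procedure:
  1. Find the pivot p₀ = point with lowest y (tie → lowest x): (6, -5).
  2. Sort the remaining points by polar angle around p₀.
  3. Walk through sorted points, maintaining a stack; pop the top while the last three entries make a non-left turn (cross product ≤ 0).
  4. Final stack is the convex hull in CCW order: (6, -5), (4, 7), (-4, 9), (-10, 2).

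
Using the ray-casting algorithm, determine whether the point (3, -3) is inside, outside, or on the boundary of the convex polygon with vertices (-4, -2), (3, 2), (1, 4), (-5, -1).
The point (3, -3) lies strictly outside the polygon

Cast a horizontal ray to the right from the query point and count how many polygon edges it crosses (each edge strictly once or zero times, handled with the usual half-open convention). 
Parity of crossings → even ⇒ outside.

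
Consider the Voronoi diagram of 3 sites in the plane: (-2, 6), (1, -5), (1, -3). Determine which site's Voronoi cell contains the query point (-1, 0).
Nearest site = (1, -3)

The Voronoi cell of site s contains exactly those query points closer to s than to any other site. Compute squared distances from q = (-1, 0) to each site:
  (1 − -1)² + (-3 − 0)² = 13
  (1 − -1)² + (-5 − 0)² = 29
  (-2 − -1)² + (6 − 0)² = 37
Minimum is attained by (1, -3), so q lies in its Voronoi cell.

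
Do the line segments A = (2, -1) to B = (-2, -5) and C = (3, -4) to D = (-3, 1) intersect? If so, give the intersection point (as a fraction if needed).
Yes; intersection at (9/11, -24/11) (t = 13/44 on AB, s = 4/11 on CD)

Parametrize AB as A + t(B − A) = (2 + -4 t, -1 + -4 t) and CD as C + s(D − C) = (3 + -6 s, -4 + 5 s). Solve the linear system for (t, s). Determinant = 44 ≠ 0, so a unique intersection of the containing lines exists. Solution: t = 13/44, s = 4/11 — both in [0, 1], so the segments cross. Intersection point: (9/11, -24/11).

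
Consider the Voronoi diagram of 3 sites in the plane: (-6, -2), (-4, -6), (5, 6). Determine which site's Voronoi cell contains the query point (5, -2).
Nearest site = (5, 6)

The Voronoi cell of site s contains exactly those query points closer to s than to any other site. Compute squared distances from q = (5, -2) to each site:
  (5 − 5)² + (6 − -2)² = 64
  (-4 − 5)² + (-6 − -2)² = 97
  (-6 − 5)² + (-2 − -2)² = 121
Minimum is attained by (5, 6), so q lies in its Voronoi cell.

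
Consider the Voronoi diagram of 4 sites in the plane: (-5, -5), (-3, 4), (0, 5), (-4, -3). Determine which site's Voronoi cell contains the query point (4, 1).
Nearest site = (0, 5)

The Voronoi cell of site s contains exactly those query points closer to s than to any other site. Compute squared distances from q = (4, 1) to each site:
  (0 − 4)² + (5 − 1)² = 32
  (-3 − 4)² + (4 − 1)² = 58
  (-4 − 4)² + (-3 − 1)² = 80
  (-5 − 4)² + (-5 − 1)² = 117
Minimum is attained by (0, 5), so q lies in its Voronoi cell.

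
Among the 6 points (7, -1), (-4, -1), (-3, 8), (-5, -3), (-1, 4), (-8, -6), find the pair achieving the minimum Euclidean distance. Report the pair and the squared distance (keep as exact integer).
Pair = ((-4, -1), (-5, -3)); squared distance = 5

Compute all C(6, 2) = 15 pairwise squared distances (x_i − x_j)² + (y_i − y_j)². The minimum is 5, attained by the pair ((-4, -1), (-5, -3)).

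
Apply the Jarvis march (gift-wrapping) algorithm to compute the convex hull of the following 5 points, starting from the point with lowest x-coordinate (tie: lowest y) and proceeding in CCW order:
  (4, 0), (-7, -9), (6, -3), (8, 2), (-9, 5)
Hull (CCW) = [(-9, 5), (-7, -9), (6, -3), (8, 2)]

Jarvis march: at each step, from the current hull vertex p, select the next vertex q as the point such that every other point lies strictly to the left of (or on) the directed line p → q. (Equivalently: for every other point r, the cross product (q − p) × (r − p) ≥ 0.)
Starting point (lowest x, tie lowest y): (-9, 5). Wrap until returning to start. Resulting hull: (-9, 5), (-7, -9), (6, -3), (8, 2).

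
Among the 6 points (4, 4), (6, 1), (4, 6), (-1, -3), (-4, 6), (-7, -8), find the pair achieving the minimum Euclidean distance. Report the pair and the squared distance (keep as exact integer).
Pair = ((4, 4), (4, 6)); squared distance = 4

Compute all C(6, 2) = 15 pairwise squared distances (x_i − x_j)² + (y_i − y_j)². The minimum is 4, attained by the pair ((4, 4), (4, 6)).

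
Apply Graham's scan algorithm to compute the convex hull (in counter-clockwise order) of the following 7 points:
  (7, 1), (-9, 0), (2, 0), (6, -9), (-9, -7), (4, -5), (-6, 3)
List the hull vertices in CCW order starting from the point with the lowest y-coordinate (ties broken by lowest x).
Hull (CCW) = [(6, -9), (7, 1), (-6, 3), (-9, 0), (-9, -7)]

Graham scan procedure:
  1. Find the pivot p₀ = point with lowest y (tie → lowest x): (6, -9).
  2. Sort the remaining points by polar angle around p₀.
  3. Walk through sorted points, maintaining a stack; pop the top while the last three entries make a non-left turn (cross product ≤ 0).
  4. Final stack is the convex hull in CCW order: (6, -9), (7, 1), (-6, 3), (-9, 0), (-9, -7).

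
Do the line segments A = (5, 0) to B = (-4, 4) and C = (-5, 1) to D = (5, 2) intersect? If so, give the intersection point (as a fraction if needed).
Yes; intersection at (65/49, 80/49) (t = 20/49 on AB, s = 31/49 on CD)

Parametrize AB as A + t(B − A) = (5 + -9 t, 0 + 4 t) and CD as C + s(D − C) = (-5 + 10 s, 1 + 1 s). Solve the linear system for (t, s). Determinant = 49 ≠ 0, so a unique intersection of the containing lines exists. Solution: t = 20/49, s = 31/49 — both in [0, 1], so the segments cross. Intersection point: (65/49, 80/49).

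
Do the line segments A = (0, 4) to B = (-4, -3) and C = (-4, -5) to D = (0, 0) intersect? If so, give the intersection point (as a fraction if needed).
No (intersection of containing lines falls outside at least one segment)

Parametrize and solve: t = 2, s = -1. At least one of these is outside [0, 1], so the segments do not intersect.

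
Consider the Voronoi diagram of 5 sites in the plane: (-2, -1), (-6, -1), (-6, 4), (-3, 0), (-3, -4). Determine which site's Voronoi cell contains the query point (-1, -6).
Nearest site = (-3, -4)

The Voronoi cell of site s contains exactly those query points closer to s than to any other site. Compute squared distances from q = (-1, -6) to each site:
  (-3 − -1)² + (-4 − -6)² = 8
  (-2 − -1)² + (-1 − -6)² = 26
  (-3 − -1)² + (0 − -6)² = 40
  (-6 − -1)² + (-1 − -6)² = 50
  (-6 − -1)² + (4 − -6)² = 125
Minimum is attained by (-3, -4), so q lies in its Voronoi cell.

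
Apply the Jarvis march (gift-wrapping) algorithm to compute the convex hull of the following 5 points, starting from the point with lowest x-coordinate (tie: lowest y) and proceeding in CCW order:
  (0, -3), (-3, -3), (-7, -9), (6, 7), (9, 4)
Hull (CCW) = [(-7, -9), (9, 4), (6, 7), (-3, -3)]

Jarvis march: at each step, from the current hull vertex p, select the next vertex q as the point such that every other point lies strictly to the left of (or on) the directed line p → q. (Equivalently: for every other point r, the cross product (q − p) × (r − p) ≥ 0.)
Starting point (lowest x, tie lowest y): (-7, -9). Wrap until returning to start. Resulting hull: (-7, -9), (9, 4), (6, 7), (-3, -3).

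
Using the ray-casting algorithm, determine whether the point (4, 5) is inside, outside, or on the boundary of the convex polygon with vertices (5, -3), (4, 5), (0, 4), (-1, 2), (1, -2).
The point (4, 5) lies on the polygon boundary

Boundary check: the query satisfies the collinearity and bounding-box conditions for some polygon edge, so it lies exactly on the boundary.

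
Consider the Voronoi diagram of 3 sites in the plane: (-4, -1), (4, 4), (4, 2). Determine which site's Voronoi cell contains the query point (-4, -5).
Nearest site = (-4, -1)

The Voronoi cell of site s contains exactly those query points closer to s than to any other site. Compute squared distances from q = (-4, -5) to each site:
  (-4 − -4)² + (-1 − -5)² = 16
  (4 − -4)² + (2 − -5)² = 113
  (4 − -4)² + (4 − -5)² = 145
Minimum is attained by (-4, -1), so q lies in its Voronoi cell.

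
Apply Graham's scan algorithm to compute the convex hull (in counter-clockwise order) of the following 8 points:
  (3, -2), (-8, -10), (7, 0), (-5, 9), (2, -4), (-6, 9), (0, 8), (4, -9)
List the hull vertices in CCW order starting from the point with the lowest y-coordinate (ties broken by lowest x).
Hull (CCW) = [(-8, -10), (4, -9), (7, 0), (0, 8), (-5, 9), (-6, 9)]

Graham scan procedure:
  1. Find the pivot p₀ = point with lowest y (tie → lowest x): (-8, -10).
  2. Sort the remaining points by polar angle around p₀.
  3. Walk through sorted points, maintaining a stack; pop the top while the last three entries make a non-left turn (cross product ≤ 0).
  4. Final stack is the convex hull in CCW order: (-8, -10), (4, -9), (7, 0), (0, 8), (-5, 9), (-6, 9).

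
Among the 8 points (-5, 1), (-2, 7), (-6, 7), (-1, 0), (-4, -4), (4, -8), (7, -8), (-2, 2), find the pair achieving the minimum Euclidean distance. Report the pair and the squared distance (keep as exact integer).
Pair = ((-1, 0), (-2, 2)); squared distance = 5

Compute all C(8, 2) = 28 pairwise squared distances (x_i − x_j)² + (y_i − y_j)². The minimum is 5, attained by the pair ((-1, 0), (-2, 2)).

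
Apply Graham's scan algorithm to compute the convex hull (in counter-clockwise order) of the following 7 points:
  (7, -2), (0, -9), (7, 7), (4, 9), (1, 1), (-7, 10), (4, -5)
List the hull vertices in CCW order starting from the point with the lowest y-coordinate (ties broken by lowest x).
Hull (CCW) = [(0, -9), (7, -2), (7, 7), (4, 9), (-7, 10)]

Graham scan procedure:
  1. Find the pivot p₀ = point with lowest y (tie → lowest x): (0, -9).
  2. Sort the remaining points by polar angle around p₀.
  3. Walk through sorted points, maintaining a stack; pop the top while the last three entries make a non-left turn (cross product ≤ 0).
  4. Final stack is the convex hull in CCW order: (0, -9), (7, -2), (7, 7), (4, 9), (-7, 10).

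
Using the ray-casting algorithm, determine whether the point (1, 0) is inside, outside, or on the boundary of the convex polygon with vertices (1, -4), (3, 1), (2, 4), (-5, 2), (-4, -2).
The point (1, 0) lies strictly inside the polygon

Cast a horizontal ray to the right from the query point and count how many polygon edges it crosses (each edge strictly once or zero times, handled with the usual half-open convention). 
Parity of crossings → odd ⇒ inside.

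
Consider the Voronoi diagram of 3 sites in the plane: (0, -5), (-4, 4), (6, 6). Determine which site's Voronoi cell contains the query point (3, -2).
Nearest site = (0, -5)

The Voronoi cell of site s contains exactly those query points closer to s than to any other site. Compute squared distances from q = (3, -2) to each site:
  (0 − 3)² + (-5 − -2)² = 18
  (6 − 3)² + (6 − -2)² = 73
  (-4 − 3)² + (4 − -2)² = 85
Minimum is attained by (0, -5), so q lies in its Voronoi cell.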